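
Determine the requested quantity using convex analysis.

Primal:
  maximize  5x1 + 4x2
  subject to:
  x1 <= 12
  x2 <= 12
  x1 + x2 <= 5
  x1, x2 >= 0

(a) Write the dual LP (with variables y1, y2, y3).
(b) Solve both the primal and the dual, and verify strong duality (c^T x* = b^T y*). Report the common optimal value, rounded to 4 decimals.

The standard primal-dual pair for 'max c^T x s.t. A x <= b, x >= 0' is:
  Dual:  min b^T y  s.t.  A^T y >= c,  y >= 0.

So the dual LP is:
  minimize  12y1 + 12y2 + 5y3
  subject to:
    y1 + y3 >= 5
    y2 + y3 >= 4
    y1, y2, y3 >= 0

Solving the primal: x* = (5, 0).
  primal value c^T x* = 25.
Solving the dual: y* = (0, 0, 5).
  dual value b^T y* = 25.
Strong duality: c^T x* = b^T y*. Confirmed.

25


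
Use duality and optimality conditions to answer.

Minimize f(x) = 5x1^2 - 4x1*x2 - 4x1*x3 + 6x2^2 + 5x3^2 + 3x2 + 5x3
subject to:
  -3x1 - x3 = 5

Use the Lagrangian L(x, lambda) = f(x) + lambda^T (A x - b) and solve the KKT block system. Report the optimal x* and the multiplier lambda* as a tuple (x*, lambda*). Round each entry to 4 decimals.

Form the Lagrangian:
  L(x, lambda) = (1/2) x^T Q x + c^T x + lambda^T (A x - b)
Stationarity (grad_x L = 0): Q x + c + A^T lambda = 0.
Primal feasibility: A x = b.

This gives the KKT block system:
  [ Q   A^T ] [ x     ]   [-c ]
  [ A    0  ] [ lambda ] = [ b ]

Solving the linear system:
  x*      = (-1.2717, -0.6739, -1.1848)
  lambda* = (-1.7609)
  f(x*)   = 0.4293

x* = (-1.2717, -0.6739, -1.1848), lambda* = (-1.7609)


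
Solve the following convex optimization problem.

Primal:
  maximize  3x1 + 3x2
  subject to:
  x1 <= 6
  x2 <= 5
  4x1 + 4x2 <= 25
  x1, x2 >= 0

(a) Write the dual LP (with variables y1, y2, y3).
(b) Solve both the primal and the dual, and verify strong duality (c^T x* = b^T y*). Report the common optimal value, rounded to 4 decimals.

The standard primal-dual pair for 'max c^T x s.t. A x <= b, x >= 0' is:
  Dual:  min b^T y  s.t.  A^T y >= c,  y >= 0.

So the dual LP is:
  minimize  6y1 + 5y2 + 25y3
  subject to:
    y1 + 4y3 >= 3
    y2 + 4y3 >= 3
    y1, y2, y3 >= 0

Solving the primal: x* = (1.25, 5).
  primal value c^T x* = 18.75.
Solving the dual: y* = (0, 0, 0.75).
  dual value b^T y* = 18.75.
Strong duality: c^T x* = b^T y*. Confirmed.

18.75


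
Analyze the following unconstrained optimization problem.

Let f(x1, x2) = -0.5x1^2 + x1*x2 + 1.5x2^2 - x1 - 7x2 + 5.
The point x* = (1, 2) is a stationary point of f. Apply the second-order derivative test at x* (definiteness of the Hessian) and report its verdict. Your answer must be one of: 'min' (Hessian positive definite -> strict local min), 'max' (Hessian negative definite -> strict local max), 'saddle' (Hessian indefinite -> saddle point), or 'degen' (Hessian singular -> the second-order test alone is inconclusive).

Compute the Hessian H = grad^2 f:
  H = [[-1, 1], [1, 3]]
Verify stationarity: grad f(x*) = H x* + g = (0, 0).
Eigenvalues of H: -1.2361, 3.2361.
Eigenvalues have mixed signs, so H is indefinite -> x* is a saddle point.

saddle


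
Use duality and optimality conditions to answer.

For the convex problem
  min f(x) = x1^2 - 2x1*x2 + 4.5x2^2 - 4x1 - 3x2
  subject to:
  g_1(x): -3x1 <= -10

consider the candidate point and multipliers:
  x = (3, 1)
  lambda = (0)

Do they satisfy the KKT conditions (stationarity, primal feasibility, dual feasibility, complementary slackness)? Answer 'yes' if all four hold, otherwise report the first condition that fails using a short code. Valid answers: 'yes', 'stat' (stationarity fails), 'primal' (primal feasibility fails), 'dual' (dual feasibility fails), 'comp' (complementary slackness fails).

Gradient of f: grad f(x) = Q x + c = (0, 0)
Constraint values g_i(x) = a_i^T x - b_i:
  g_1((3, 1)) = 1
Stationarity residual: grad f(x) + sum_i lambda_i a_i = (0, 0)
  -> stationarity OK
Primal feasibility (all g_i <= 0): FAILS
Dual feasibility (all lambda_i >= 0): OK
Complementary slackness (lambda_i * g_i(x) = 0 for all i): OK

Verdict: the first failing condition is primal_feasibility -> primal.

primal


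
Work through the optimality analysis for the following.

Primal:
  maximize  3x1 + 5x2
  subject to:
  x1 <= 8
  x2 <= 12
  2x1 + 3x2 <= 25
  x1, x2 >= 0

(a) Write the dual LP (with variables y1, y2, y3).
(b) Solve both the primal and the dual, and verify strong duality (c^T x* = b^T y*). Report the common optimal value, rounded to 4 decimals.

The standard primal-dual pair for 'max c^T x s.t. A x <= b, x >= 0' is:
  Dual:  min b^T y  s.t.  A^T y >= c,  y >= 0.

So the dual LP is:
  minimize  8y1 + 12y2 + 25y3
  subject to:
    y1 + 2y3 >= 3
    y2 + 3y3 >= 5
    y1, y2, y3 >= 0

Solving the primal: x* = (0, 8.3333).
  primal value c^T x* = 41.6667.
Solving the dual: y* = (0, 0, 1.6667).
  dual value b^T y* = 41.6667.
Strong duality: c^T x* = b^T y*. Confirmed.

41.6667


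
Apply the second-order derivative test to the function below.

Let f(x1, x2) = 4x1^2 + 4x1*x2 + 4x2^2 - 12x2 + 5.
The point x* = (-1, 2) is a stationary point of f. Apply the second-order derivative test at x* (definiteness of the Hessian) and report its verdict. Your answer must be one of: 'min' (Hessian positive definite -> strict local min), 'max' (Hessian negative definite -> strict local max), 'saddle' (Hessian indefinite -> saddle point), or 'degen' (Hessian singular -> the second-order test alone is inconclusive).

Compute the Hessian H = grad^2 f:
  H = [[8, 4], [4, 8]]
Verify stationarity: grad f(x*) = H x* + g = (0, 0).
Eigenvalues of H: 4, 12.
Both eigenvalues > 0, so H is positive definite -> x* is a strict local min.

min


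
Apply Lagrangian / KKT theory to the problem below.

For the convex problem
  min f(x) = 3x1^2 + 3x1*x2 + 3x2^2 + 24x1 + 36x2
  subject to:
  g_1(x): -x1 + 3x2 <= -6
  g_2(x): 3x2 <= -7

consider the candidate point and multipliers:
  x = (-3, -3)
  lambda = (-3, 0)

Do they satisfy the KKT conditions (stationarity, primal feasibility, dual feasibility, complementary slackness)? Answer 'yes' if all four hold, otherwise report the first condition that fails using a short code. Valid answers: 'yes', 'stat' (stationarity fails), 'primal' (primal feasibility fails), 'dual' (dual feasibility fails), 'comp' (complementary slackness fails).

Gradient of f: grad f(x) = Q x + c = (-3, 9)
Constraint values g_i(x) = a_i^T x - b_i:
  g_1((-3, -3)) = 0
  g_2((-3, -3)) = -2
Stationarity residual: grad f(x) + sum_i lambda_i a_i = (0, 0)
  -> stationarity OK
Primal feasibility (all g_i <= 0): OK
Dual feasibility (all lambda_i >= 0): FAILS
Complementary slackness (lambda_i * g_i(x) = 0 for all i): OK

Verdict: the first failing condition is dual_feasibility -> dual.

dual


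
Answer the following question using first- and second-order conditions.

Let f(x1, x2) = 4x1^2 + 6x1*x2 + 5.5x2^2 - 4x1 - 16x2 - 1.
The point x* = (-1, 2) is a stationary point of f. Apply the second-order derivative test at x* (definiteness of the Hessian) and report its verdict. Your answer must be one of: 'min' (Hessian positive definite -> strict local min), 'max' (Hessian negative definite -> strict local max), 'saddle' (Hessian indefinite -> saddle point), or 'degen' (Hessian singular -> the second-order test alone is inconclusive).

Compute the Hessian H = grad^2 f:
  H = [[8, 6], [6, 11]]
Verify stationarity: grad f(x*) = H x* + g = (0, 0).
Eigenvalues of H: 3.3153, 15.6847.
Both eigenvalues > 0, so H is positive definite -> x* is a strict local min.

min


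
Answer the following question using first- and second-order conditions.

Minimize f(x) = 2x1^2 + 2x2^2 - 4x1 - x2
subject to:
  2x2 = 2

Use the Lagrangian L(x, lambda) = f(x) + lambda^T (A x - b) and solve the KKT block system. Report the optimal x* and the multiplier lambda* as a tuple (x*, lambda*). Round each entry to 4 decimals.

Form the Lagrangian:
  L(x, lambda) = (1/2) x^T Q x + c^T x + lambda^T (A x - b)
Stationarity (grad_x L = 0): Q x + c + A^T lambda = 0.
Primal feasibility: A x = b.

This gives the KKT block system:
  [ Q   A^T ] [ x     ]   [-c ]
  [ A    0  ] [ lambda ] = [ b ]

Solving the linear system:
  x*      = (1, 1)
  lambda* = (-1.5)
  f(x*)   = -1

x* = (1, 1), lambda* = (-1.5)


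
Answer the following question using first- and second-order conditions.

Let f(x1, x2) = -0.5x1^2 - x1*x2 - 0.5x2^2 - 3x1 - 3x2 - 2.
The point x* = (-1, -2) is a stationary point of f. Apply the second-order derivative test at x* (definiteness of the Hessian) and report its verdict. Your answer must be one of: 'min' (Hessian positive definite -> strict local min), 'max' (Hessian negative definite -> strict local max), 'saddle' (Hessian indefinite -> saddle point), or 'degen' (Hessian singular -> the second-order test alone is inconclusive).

Compute the Hessian H = grad^2 f:
  H = [[-1, -1], [-1, -1]]
Verify stationarity: grad f(x*) = H x* + g = (0, 0).
Eigenvalues of H: -2, 0.
H has a zero eigenvalue (singular; negative semidefinite but not definite), so H is neither positive definite, negative definite, nor indefinite. The second-order test alone is inconclusive -> degen.
(Indeed, f is constant along the null direction of H through x*, so x* is not a strict local extremum.)

degen


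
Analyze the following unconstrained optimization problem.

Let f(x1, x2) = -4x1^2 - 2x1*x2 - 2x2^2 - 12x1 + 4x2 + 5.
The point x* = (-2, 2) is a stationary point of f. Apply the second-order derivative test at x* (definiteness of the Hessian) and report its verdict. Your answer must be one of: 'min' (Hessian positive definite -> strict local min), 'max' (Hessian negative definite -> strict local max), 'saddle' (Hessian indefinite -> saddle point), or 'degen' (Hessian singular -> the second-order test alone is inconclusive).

Compute the Hessian H = grad^2 f:
  H = [[-8, -2], [-2, -4]]
Verify stationarity: grad f(x*) = H x* + g = (0, 0).
Eigenvalues of H: -8.8284, -3.1716.
Both eigenvalues < 0, so H is negative definite -> x* is a strict local max.

max


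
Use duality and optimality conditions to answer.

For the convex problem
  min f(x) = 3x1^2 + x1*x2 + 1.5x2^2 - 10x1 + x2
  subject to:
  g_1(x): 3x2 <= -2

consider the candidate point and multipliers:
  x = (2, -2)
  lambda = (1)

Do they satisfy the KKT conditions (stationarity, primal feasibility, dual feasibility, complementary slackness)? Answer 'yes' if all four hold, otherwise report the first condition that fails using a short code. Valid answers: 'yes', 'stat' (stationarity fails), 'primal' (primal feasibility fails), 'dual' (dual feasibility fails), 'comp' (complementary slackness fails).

Gradient of f: grad f(x) = Q x + c = (0, -3)
Constraint values g_i(x) = a_i^T x - b_i:
  g_1((2, -2)) = -4
Stationarity residual: grad f(x) + sum_i lambda_i a_i = (0, 0)
  -> stationarity OK
Primal feasibility (all g_i <= 0): OK
Dual feasibility (all lambda_i >= 0): OK
Complementary slackness (lambda_i * g_i(x) = 0 for all i): FAILS

Verdict: the first failing condition is complementary_slackness -> comp.

comp


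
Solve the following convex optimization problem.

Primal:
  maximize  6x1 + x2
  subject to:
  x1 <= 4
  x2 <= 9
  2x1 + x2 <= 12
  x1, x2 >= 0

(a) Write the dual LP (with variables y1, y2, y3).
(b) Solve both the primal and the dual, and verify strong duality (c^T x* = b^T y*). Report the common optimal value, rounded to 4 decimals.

The standard primal-dual pair for 'max c^T x s.t. A x <= b, x >= 0' is:
  Dual:  min b^T y  s.t.  A^T y >= c,  y >= 0.

So the dual LP is:
  minimize  4y1 + 9y2 + 12y3
  subject to:
    y1 + 2y3 >= 6
    y2 + y3 >= 1
    y1, y2, y3 >= 0

Solving the primal: x* = (4, 4).
  primal value c^T x* = 28.
Solving the dual: y* = (4, 0, 1).
  dual value b^T y* = 28.
Strong duality: c^T x* = b^T y*. Confirmed.

28


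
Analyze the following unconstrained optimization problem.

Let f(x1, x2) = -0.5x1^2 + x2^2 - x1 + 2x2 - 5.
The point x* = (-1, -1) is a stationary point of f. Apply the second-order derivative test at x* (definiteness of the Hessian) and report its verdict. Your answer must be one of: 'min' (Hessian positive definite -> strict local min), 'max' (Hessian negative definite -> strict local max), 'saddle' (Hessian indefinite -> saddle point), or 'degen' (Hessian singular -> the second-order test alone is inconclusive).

Compute the Hessian H = grad^2 f:
  H = [[-1, 0], [0, 2]]
Verify stationarity: grad f(x*) = H x* + g = (0, 0).
Eigenvalues of H: -1, 2.
Eigenvalues have mixed signs, so H is indefinite -> x* is a saddle point.

saddle


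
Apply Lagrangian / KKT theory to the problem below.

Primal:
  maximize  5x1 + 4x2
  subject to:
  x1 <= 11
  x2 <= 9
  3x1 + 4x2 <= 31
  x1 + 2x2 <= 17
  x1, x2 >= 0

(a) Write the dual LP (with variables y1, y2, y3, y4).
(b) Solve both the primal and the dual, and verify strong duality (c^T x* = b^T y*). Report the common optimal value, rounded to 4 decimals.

The standard primal-dual pair for 'max c^T x s.t. A x <= b, x >= 0' is:
  Dual:  min b^T y  s.t.  A^T y >= c,  y >= 0.

So the dual LP is:
  minimize  11y1 + 9y2 + 31y3 + 17y4
  subject to:
    y1 + 3y3 + y4 >= 5
    y2 + 4y3 + 2y4 >= 4
    y1, y2, y3, y4 >= 0

Solving the primal: x* = (10.3333, 0).
  primal value c^T x* = 51.6667.
Solving the dual: y* = (0, 0, 1.6667, 0).
  dual value b^T y* = 51.6667.
Strong duality: c^T x* = b^T y*. Confirmed.

51.6667


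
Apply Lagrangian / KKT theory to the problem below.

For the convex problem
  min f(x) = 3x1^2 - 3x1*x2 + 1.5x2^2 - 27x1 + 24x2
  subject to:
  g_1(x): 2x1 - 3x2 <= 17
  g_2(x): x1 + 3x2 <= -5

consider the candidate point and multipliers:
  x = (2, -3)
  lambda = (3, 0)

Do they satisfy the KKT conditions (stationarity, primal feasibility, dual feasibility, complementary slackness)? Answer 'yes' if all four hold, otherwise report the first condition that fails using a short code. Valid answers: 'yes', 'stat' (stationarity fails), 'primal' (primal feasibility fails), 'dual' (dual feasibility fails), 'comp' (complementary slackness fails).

Gradient of f: grad f(x) = Q x + c = (-6, 9)
Constraint values g_i(x) = a_i^T x - b_i:
  g_1((2, -3)) = -4
  g_2((2, -3)) = -2
Stationarity residual: grad f(x) + sum_i lambda_i a_i = (0, 0)
  -> stationarity OK
Primal feasibility (all g_i <= 0): OK
Dual feasibility (all lambda_i >= 0): OK
Complementary slackness (lambda_i * g_i(x) = 0 for all i): FAILS

Verdict: the first failing condition is complementary_slackness -> comp.

comp


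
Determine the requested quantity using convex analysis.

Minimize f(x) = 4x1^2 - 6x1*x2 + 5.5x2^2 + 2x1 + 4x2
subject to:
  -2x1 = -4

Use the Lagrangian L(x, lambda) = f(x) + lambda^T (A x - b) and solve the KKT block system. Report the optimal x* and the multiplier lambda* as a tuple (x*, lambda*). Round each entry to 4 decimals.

Form the Lagrangian:
  L(x, lambda) = (1/2) x^T Q x + c^T x + lambda^T (A x - b)
Stationarity (grad_x L = 0): Q x + c + A^T lambda = 0.
Primal feasibility: A x = b.

This gives the KKT block system:
  [ Q   A^T ] [ x     ]   [-c ]
  [ A    0  ] [ lambda ] = [ b ]

Solving the linear system:
  x*      = (2, 0.7273)
  lambda* = (6.8182)
  f(x*)   = 17.0909

x* = (2, 0.7273), lambda* = (6.8182)


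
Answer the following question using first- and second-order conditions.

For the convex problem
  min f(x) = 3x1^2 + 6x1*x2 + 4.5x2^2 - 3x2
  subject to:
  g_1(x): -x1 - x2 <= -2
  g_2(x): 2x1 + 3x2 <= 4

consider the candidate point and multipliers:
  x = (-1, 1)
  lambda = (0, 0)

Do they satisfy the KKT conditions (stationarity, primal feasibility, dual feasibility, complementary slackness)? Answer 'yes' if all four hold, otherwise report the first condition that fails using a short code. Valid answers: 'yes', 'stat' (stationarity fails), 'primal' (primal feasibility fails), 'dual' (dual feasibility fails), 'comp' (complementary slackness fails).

Gradient of f: grad f(x) = Q x + c = (0, 0)
Constraint values g_i(x) = a_i^T x - b_i:
  g_1((-1, 1)) = 2
  g_2((-1, 1)) = -3
Stationarity residual: grad f(x) + sum_i lambda_i a_i = (0, 0)
  -> stationarity OK
Primal feasibility (all g_i <= 0): FAILS
Dual feasibility (all lambda_i >= 0): OK
Complementary slackness (lambda_i * g_i(x) = 0 for all i): OK

Verdict: the first failing condition is primal_feasibility -> primal.

primal


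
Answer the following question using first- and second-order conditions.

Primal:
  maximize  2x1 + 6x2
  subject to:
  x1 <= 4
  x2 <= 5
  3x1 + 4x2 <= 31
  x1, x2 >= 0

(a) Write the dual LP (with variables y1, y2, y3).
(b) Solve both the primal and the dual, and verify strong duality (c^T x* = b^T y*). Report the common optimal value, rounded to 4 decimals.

The standard primal-dual pair for 'max c^T x s.t. A x <= b, x >= 0' is:
  Dual:  min b^T y  s.t.  A^T y >= c,  y >= 0.

So the dual LP is:
  minimize  4y1 + 5y2 + 31y3
  subject to:
    y1 + 3y3 >= 2
    y2 + 4y3 >= 6
    y1, y2, y3 >= 0

Solving the primal: x* = (3.6667, 5).
  primal value c^T x* = 37.3333.
Solving the dual: y* = (0, 3.3333, 0.6667).
  dual value b^T y* = 37.3333.
Strong duality: c^T x* = b^T y*. Confirmed.

37.3333


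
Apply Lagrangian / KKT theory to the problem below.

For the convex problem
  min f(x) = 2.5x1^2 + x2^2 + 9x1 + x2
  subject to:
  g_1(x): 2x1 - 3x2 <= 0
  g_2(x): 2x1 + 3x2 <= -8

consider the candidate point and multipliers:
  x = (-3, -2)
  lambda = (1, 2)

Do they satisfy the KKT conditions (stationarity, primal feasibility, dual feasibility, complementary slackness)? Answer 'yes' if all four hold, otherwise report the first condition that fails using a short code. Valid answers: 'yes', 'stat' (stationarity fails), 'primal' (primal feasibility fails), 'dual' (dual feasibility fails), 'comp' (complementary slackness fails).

Gradient of f: grad f(x) = Q x + c = (-6, -3)
Constraint values g_i(x) = a_i^T x - b_i:
  g_1((-3, -2)) = 0
  g_2((-3, -2)) = -4
Stationarity residual: grad f(x) + sum_i lambda_i a_i = (0, 0)
  -> stationarity OK
Primal feasibility (all g_i <= 0): OK
Dual feasibility (all lambda_i >= 0): OK
Complementary slackness (lambda_i * g_i(x) = 0 for all i): FAILS

Verdict: the first failing condition is complementary_slackness -> comp.

comp


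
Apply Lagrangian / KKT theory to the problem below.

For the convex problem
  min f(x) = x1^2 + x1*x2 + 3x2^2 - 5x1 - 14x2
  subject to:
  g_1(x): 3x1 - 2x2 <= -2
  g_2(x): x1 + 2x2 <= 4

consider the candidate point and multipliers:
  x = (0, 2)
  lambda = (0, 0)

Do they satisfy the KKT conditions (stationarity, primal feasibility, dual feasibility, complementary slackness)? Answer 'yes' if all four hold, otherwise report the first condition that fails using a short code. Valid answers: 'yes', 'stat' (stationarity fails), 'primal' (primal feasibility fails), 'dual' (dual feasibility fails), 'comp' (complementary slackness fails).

Gradient of f: grad f(x) = Q x + c = (-3, -2)
Constraint values g_i(x) = a_i^T x - b_i:
  g_1((0, 2)) = -2
  g_2((0, 2)) = 0
Stationarity residual: grad f(x) + sum_i lambda_i a_i = (-3, -2)
  -> stationarity FAILS
Primal feasibility (all g_i <= 0): OK
Dual feasibility (all lambda_i >= 0): OK
Complementary slackness (lambda_i * g_i(x) = 0 for all i): OK

Verdict: the first failing condition is stationarity -> stat.

stat


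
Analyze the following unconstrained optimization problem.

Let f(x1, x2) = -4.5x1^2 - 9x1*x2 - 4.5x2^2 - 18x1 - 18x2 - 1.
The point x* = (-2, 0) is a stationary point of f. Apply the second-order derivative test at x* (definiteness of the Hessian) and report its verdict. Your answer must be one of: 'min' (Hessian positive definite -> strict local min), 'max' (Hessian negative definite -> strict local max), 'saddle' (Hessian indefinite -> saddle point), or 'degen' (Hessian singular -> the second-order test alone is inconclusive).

Compute the Hessian H = grad^2 f:
  H = [[-9, -9], [-9, -9]]
Verify stationarity: grad f(x*) = H x* + g = (0, 0).
Eigenvalues of H: -18, 0.
H has a zero eigenvalue (singular; negative semidefinite but not definite), so H is neither positive definite, negative definite, nor indefinite. The second-order test alone is inconclusive -> degen.
(Indeed, f is constant along the null direction of H through x*, so x* is not a strict local extremum.)

degen


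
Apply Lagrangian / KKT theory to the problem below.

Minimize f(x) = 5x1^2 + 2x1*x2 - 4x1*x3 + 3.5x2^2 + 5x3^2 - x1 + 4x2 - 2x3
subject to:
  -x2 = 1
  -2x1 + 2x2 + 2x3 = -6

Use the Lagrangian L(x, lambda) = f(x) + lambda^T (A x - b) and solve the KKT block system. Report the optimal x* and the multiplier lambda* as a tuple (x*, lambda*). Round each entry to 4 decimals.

Form the Lagrangian:
  L(x, lambda) = (1/2) x^T Q x + c^T x + lambda^T (A x - b)
Stationarity (grad_x L = 0): Q x + c + A^T lambda = 0.
Primal feasibility: A x = b.

This gives the KKT block system:
  [ Q   A^T ] [ x     ]   [-c ]
  [ A    0  ] [ lambda ] = [ b ]

Solving the linear system:
  x*      = (1.4167, -1, -0.5833)
  lambda* = (13.3333, 6.75)
  f(x*)   = 11.4583

x* = (1.4167, -1, -0.5833), lambda* = (13.3333, 6.75)


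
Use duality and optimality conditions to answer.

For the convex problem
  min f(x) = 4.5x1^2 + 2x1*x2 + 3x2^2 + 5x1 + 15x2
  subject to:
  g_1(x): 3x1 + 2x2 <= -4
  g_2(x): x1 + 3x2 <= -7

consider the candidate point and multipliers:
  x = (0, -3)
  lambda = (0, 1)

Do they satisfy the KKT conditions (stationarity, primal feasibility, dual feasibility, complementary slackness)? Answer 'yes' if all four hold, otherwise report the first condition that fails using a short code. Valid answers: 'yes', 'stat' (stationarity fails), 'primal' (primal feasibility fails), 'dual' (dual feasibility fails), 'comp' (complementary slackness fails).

Gradient of f: grad f(x) = Q x + c = (-1, -3)
Constraint values g_i(x) = a_i^T x - b_i:
  g_1((0, -3)) = -2
  g_2((0, -3)) = -2
Stationarity residual: grad f(x) + sum_i lambda_i a_i = (0, 0)
  -> stationarity OK
Primal feasibility (all g_i <= 0): OK
Dual feasibility (all lambda_i >= 0): OK
Complementary slackness (lambda_i * g_i(x) = 0 for all i): FAILS

Verdict: the first failing condition is complementary_slackness -> comp.

comp


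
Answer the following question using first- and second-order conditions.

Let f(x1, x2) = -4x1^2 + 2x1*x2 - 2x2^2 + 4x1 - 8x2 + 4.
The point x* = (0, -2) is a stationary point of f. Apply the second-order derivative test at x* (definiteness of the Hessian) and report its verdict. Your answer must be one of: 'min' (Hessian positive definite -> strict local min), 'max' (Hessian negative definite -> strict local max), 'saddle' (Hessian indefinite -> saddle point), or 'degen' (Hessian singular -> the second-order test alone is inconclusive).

Compute the Hessian H = grad^2 f:
  H = [[-8, 2], [2, -4]]
Verify stationarity: grad f(x*) = H x* + g = (0, 0).
Eigenvalues of H: -8.8284, -3.1716.
Both eigenvalues < 0, so H is negative definite -> x* is a strict local max.

max


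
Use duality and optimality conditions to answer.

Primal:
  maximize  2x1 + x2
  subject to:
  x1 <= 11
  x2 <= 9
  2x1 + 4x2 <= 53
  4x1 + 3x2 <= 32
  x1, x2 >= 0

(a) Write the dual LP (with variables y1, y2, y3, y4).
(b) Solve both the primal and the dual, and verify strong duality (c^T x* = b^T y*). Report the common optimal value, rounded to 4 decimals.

The standard primal-dual pair for 'max c^T x s.t. A x <= b, x >= 0' is:
  Dual:  min b^T y  s.t.  A^T y >= c,  y >= 0.

So the dual LP is:
  minimize  11y1 + 9y2 + 53y3 + 32y4
  subject to:
    y1 + 2y3 + 4y4 >= 2
    y2 + 4y3 + 3y4 >= 1
    y1, y2, y3, y4 >= 0

Solving the primal: x* = (8, 0).
  primal value c^T x* = 16.
Solving the dual: y* = (0, 0, 0, 0.5).
  dual value b^T y* = 16.
Strong duality: c^T x* = b^T y*. Confirmed.

16


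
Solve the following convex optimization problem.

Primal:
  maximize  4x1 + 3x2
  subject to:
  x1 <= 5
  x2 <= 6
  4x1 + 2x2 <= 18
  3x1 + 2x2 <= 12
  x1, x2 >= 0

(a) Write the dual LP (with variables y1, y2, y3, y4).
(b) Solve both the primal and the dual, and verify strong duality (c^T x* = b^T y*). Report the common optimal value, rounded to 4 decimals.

The standard primal-dual pair for 'max c^T x s.t. A x <= b, x >= 0' is:
  Dual:  min b^T y  s.t.  A^T y >= c,  y >= 0.

So the dual LP is:
  minimize  5y1 + 6y2 + 18y3 + 12y4
  subject to:
    y1 + 4y3 + 3y4 >= 4
    y2 + 2y3 + 2y4 >= 3
    y1, y2, y3, y4 >= 0

Solving the primal: x* = (0, 6).
  primal value c^T x* = 18.
Solving the dual: y* = (0, 0.3333, 0, 1.3333).
  dual value b^T y* = 18.
Strong duality: c^T x* = b^T y*. Confirmed.

18


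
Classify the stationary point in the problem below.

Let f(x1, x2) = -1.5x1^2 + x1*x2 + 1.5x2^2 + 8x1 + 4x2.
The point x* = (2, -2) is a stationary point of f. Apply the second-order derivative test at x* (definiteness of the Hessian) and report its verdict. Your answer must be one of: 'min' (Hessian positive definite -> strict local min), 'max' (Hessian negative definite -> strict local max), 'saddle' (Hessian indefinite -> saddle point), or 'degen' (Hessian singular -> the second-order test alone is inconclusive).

Compute the Hessian H = grad^2 f:
  H = [[-3, 1], [1, 3]]
Verify stationarity: grad f(x*) = H x* + g = (0, 0).
Eigenvalues of H: -3.1623, 3.1623.
Eigenvalues have mixed signs, so H is indefinite -> x* is a saddle point.

saddle


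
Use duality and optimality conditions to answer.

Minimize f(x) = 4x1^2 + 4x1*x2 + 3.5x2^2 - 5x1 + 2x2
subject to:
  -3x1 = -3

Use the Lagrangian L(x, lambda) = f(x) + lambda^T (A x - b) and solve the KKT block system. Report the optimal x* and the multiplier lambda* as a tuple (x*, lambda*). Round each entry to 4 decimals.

Form the Lagrangian:
  L(x, lambda) = (1/2) x^T Q x + c^T x + lambda^T (A x - b)
Stationarity (grad_x L = 0): Q x + c + A^T lambda = 0.
Primal feasibility: A x = b.

This gives the KKT block system:
  [ Q   A^T ] [ x     ]   [-c ]
  [ A    0  ] [ lambda ] = [ b ]

Solving the linear system:
  x*      = (1, -0.8571)
  lambda* = (-0.1429)
  f(x*)   = -3.5714

x* = (1, -0.8571), lambda* = (-0.1429)


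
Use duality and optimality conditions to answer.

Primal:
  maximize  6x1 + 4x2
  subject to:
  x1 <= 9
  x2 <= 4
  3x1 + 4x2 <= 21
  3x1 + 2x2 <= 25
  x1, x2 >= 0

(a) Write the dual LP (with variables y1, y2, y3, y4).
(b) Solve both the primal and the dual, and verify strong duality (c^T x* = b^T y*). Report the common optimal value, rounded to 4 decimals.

The standard primal-dual pair for 'max c^T x s.t. A x <= b, x >= 0' is:
  Dual:  min b^T y  s.t.  A^T y >= c,  y >= 0.

So the dual LP is:
  minimize  9y1 + 4y2 + 21y3 + 25y4
  subject to:
    y1 + 3y3 + 3y4 >= 6
    y2 + 4y3 + 2y4 >= 4
    y1, y2, y3, y4 >= 0

Solving the primal: x* = (7, 0).
  primal value c^T x* = 42.
Solving the dual: y* = (0, 0, 2, 0).
  dual value b^T y* = 42.
Strong duality: c^T x* = b^T y*. Confirmed.

42


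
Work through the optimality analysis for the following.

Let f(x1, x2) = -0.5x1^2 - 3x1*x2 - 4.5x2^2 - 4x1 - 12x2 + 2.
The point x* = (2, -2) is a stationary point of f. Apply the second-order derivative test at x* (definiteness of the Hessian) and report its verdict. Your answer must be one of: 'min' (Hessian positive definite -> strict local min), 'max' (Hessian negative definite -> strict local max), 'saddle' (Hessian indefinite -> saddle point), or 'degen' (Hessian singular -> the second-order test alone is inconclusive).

Compute the Hessian H = grad^2 f:
  H = [[-1, -3], [-3, -9]]
Verify stationarity: grad f(x*) = H x* + g = (0, 0).
Eigenvalues of H: -10, 0.
H has a zero eigenvalue (singular; negative semidefinite but not definite), so H is neither positive definite, negative definite, nor indefinite. The second-order test alone is inconclusive -> degen.
(Indeed, f is constant along the null direction of H through x*, so x* is not a strict local extremum.)

degen


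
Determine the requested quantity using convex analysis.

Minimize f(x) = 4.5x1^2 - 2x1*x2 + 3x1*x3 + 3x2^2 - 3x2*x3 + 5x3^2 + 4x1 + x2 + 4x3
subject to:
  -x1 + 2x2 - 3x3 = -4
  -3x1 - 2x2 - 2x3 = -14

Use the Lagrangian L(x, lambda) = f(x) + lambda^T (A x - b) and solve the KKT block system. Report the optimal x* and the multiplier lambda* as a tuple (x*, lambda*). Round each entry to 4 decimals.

Form the Lagrangian:
  L(x, lambda) = (1/2) x^T Q x + c^T x + lambda^T (A x - b)
Stationarity (grad_x L = 0): Q x + c + A^T lambda = 0.
Primal feasibility: A x = b.

This gives the KKT block system:
  [ Q   A^T ] [ x     ]   [-c ]
  [ A    0  ] [ lambda ] = [ b ]

Solving the linear system:
  x*      = (1.792, 2.1456, 2.1664)
  lambda* = (4.1626, 6.0578)
  f(x*)   = 59.7192

x* = (1.792, 2.1456, 2.1664), lambda* = (4.1626, 6.0578)


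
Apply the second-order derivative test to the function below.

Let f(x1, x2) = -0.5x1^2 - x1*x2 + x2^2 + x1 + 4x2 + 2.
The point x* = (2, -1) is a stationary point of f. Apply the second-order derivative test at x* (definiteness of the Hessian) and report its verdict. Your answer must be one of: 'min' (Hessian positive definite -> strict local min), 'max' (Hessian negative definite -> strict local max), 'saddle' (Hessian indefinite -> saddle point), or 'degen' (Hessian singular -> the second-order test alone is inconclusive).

Compute the Hessian H = grad^2 f:
  H = [[-1, -1], [-1, 2]]
Verify stationarity: grad f(x*) = H x* + g = (0, 0).
Eigenvalues of H: -1.3028, 2.3028.
Eigenvalues have mixed signs, so H is indefinite -> x* is a saddle point.

saddle


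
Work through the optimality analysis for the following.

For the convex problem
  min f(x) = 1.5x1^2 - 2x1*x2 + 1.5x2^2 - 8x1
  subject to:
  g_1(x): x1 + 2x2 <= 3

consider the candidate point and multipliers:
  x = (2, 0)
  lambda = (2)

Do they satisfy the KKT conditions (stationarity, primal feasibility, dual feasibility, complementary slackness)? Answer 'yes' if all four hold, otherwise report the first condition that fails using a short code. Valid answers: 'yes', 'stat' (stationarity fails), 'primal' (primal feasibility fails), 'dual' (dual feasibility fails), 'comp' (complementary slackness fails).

Gradient of f: grad f(x) = Q x + c = (-2, -4)
Constraint values g_i(x) = a_i^T x - b_i:
  g_1((2, 0)) = -1
Stationarity residual: grad f(x) + sum_i lambda_i a_i = (0, 0)
  -> stationarity OK
Primal feasibility (all g_i <= 0): OK
Dual feasibility (all lambda_i >= 0): OK
Complementary slackness (lambda_i * g_i(x) = 0 for all i): FAILS

Verdict: the first failing condition is complementary_slackness -> comp.

comp


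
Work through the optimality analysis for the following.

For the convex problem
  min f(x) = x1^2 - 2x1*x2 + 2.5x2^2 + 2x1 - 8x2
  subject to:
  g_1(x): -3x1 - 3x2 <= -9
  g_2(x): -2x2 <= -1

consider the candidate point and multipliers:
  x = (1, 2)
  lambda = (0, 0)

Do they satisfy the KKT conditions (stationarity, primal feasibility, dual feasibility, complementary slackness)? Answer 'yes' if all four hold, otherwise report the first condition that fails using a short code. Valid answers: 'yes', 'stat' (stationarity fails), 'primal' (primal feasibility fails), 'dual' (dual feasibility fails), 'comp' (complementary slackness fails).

Gradient of f: grad f(x) = Q x + c = (0, 0)
Constraint values g_i(x) = a_i^T x - b_i:
  g_1((1, 2)) = 0
  g_2((1, 2)) = -3
Stationarity residual: grad f(x) + sum_i lambda_i a_i = (0, 0)
  -> stationarity OK
Primal feasibility (all g_i <= 0): OK
Dual feasibility (all lambda_i >= 0): OK
Complementary slackness (lambda_i * g_i(x) = 0 for all i): OK

Verdict: yes, KKT holds.

yes


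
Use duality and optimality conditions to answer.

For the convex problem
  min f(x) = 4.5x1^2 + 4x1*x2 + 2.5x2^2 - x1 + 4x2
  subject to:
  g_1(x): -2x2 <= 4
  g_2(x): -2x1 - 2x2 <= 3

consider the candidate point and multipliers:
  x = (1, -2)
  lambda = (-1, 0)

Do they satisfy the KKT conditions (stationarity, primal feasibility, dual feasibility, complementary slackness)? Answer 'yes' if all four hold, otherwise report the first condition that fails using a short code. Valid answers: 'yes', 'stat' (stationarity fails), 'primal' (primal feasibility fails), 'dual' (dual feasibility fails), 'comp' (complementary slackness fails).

Gradient of f: grad f(x) = Q x + c = (0, -2)
Constraint values g_i(x) = a_i^T x - b_i:
  g_1((1, -2)) = 0
  g_2((1, -2)) = -1
Stationarity residual: grad f(x) + sum_i lambda_i a_i = (0, 0)
  -> stationarity OK
Primal feasibility (all g_i <= 0): OK
Dual feasibility (all lambda_i >= 0): FAILS
Complementary slackness (lambda_i * g_i(x) = 0 for all i): OK

Verdict: the first failing condition is dual_feasibility -> dual.

dual


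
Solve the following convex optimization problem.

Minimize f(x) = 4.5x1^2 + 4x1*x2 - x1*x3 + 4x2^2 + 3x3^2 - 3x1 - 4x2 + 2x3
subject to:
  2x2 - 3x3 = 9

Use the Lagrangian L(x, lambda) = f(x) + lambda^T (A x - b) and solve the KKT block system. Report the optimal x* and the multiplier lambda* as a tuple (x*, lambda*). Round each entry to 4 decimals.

Form the Lagrangian:
  L(x, lambda) = (1/2) x^T Q x + c^T x + lambda^T (A x - b)
Stationarity (grad_x L = 0): Q x + c + A^T lambda = 0.
Primal feasibility: A x = b.

This gives the KKT block system:
  [ Q   A^T ] [ x     ]   [-c ]
  [ A    0  ] [ lambda ] = [ b ]

Solving the linear system:
  x*      = (-0.5759, 1.555, -1.9634)
  lambda* = (-3.0681)
  f(x*)   = 9.5969

x* = (-0.5759, 1.555, -1.9634), lambda* = (-3.0681)


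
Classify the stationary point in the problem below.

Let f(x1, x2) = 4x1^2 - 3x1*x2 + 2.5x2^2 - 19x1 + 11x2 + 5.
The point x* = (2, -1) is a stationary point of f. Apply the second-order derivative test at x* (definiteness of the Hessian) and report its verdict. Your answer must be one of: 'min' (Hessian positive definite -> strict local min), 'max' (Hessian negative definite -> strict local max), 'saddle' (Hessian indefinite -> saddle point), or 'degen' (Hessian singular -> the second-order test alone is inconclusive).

Compute the Hessian H = grad^2 f:
  H = [[8, -3], [-3, 5]]
Verify stationarity: grad f(x*) = H x* + g = (0, 0).
Eigenvalues of H: 3.1459, 9.8541.
Both eigenvalues > 0, so H is positive definite -> x* is a strict local min.

min


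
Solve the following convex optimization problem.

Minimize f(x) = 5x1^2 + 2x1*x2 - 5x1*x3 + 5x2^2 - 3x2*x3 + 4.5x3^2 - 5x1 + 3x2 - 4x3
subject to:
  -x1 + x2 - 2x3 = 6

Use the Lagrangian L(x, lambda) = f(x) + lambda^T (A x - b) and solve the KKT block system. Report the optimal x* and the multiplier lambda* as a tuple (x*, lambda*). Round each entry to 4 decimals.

Form the Lagrangian:
  L(x, lambda) = (1/2) x^T Q x + c^T x + lambda^T (A x - b)
Stationarity (grad_x L = 0): Q x + c + A^T lambda = 0.
Primal feasibility: A x = b.

This gives the KKT block system:
  [ Q   A^T ] [ x     ]   [-c ]
  [ A    0  ] [ lambda ] = [ b ]

Solving the linear system:
  x*      = (-1.4652, 0.1804, -2.1772)
  lambda* = (-8.4051)
  f(x*)   = 33.5032

x* = (-1.4652, 0.1804, -2.1772), lambda* = (-8.4051)


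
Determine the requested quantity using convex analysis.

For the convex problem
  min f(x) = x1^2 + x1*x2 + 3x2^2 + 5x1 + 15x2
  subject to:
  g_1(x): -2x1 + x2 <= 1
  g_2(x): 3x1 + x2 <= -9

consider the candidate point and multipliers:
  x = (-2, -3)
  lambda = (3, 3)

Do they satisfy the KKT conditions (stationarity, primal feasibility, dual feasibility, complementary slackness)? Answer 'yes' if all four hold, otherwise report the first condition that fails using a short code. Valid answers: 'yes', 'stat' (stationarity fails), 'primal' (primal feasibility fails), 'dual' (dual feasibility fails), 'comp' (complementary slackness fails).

Gradient of f: grad f(x) = Q x + c = (-2, -5)
Constraint values g_i(x) = a_i^T x - b_i:
  g_1((-2, -3)) = 0
  g_2((-2, -3)) = 0
Stationarity residual: grad f(x) + sum_i lambda_i a_i = (1, 1)
  -> stationarity FAILS
Primal feasibility (all g_i <= 0): OK
Dual feasibility (all lambda_i >= 0): OK
Complementary slackness (lambda_i * g_i(x) = 0 for all i): OK

Verdict: the first failing condition is stationarity -> stat.

stat


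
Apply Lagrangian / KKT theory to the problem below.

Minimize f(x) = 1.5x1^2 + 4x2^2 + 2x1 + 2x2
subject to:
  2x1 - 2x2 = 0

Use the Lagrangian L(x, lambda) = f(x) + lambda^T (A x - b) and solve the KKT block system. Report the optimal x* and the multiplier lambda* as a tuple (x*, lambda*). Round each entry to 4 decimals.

Form the Lagrangian:
  L(x, lambda) = (1/2) x^T Q x + c^T x + lambda^T (A x - b)
Stationarity (grad_x L = 0): Q x + c + A^T lambda = 0.
Primal feasibility: A x = b.

This gives the KKT block system:
  [ Q   A^T ] [ x     ]   [-c ]
  [ A    0  ] [ lambda ] = [ b ]

Solving the linear system:
  x*      = (-0.3636, -0.3636)
  lambda* = (-0.4545)
  f(x*)   = -0.7273

x* = (-0.3636, -0.3636), lambda* = (-0.4545)


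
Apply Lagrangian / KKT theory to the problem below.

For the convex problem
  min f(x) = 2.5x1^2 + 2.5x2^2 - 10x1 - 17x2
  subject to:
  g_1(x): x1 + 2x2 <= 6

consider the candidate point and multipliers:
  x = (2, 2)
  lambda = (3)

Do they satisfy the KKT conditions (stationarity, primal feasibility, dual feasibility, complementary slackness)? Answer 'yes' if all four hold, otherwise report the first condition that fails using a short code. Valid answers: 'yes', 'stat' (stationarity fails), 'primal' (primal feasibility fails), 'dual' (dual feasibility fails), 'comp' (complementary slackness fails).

Gradient of f: grad f(x) = Q x + c = (0, -7)
Constraint values g_i(x) = a_i^T x - b_i:
  g_1((2, 2)) = 0
Stationarity residual: grad f(x) + sum_i lambda_i a_i = (3, -1)
  -> stationarity FAILS
Primal feasibility (all g_i <= 0): OK
Dual feasibility (all lambda_i >= 0): OK
Complementary slackness (lambda_i * g_i(x) = 0 for all i): OK

Verdict: the first failing condition is stationarity -> stat.

stat


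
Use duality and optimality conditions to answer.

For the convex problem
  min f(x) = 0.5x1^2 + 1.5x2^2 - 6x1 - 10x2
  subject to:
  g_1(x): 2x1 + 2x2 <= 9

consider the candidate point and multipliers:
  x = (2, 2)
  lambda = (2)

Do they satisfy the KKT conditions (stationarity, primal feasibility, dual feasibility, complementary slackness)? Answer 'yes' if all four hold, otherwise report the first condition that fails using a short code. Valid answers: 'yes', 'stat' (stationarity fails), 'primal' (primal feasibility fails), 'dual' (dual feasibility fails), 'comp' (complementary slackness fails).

Gradient of f: grad f(x) = Q x + c = (-4, -4)
Constraint values g_i(x) = a_i^T x - b_i:
  g_1((2, 2)) = -1
Stationarity residual: grad f(x) + sum_i lambda_i a_i = (0, 0)
  -> stationarity OK
Primal feasibility (all g_i <= 0): OK
Dual feasibility (all lambda_i >= 0): OK
Complementary slackness (lambda_i * g_i(x) = 0 for all i): FAILS

Verdict: the first failing condition is complementary_slackness -> comp.

comp


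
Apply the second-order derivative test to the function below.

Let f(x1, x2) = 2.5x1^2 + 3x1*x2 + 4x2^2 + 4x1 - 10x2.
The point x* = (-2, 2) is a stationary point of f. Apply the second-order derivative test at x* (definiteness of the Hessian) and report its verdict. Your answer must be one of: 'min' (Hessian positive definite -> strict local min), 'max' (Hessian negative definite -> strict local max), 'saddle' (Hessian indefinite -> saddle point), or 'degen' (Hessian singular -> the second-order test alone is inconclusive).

Compute the Hessian H = grad^2 f:
  H = [[5, 3], [3, 8]]
Verify stationarity: grad f(x*) = H x* + g = (0, 0).
Eigenvalues of H: 3.1459, 9.8541.
Both eigenvalues > 0, so H is positive definite -> x* is a strict local min.

min


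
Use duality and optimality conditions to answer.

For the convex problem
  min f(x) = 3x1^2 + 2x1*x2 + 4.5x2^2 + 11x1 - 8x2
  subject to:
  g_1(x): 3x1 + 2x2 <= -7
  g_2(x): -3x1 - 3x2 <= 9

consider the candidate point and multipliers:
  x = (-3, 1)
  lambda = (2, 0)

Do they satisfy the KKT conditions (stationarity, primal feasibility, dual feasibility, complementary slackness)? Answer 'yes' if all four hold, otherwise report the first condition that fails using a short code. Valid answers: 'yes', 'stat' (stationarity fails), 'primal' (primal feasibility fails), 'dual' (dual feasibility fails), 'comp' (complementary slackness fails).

Gradient of f: grad f(x) = Q x + c = (-5, -5)
Constraint values g_i(x) = a_i^T x - b_i:
  g_1((-3, 1)) = 0
  g_2((-3, 1)) = -3
Stationarity residual: grad f(x) + sum_i lambda_i a_i = (1, -1)
  -> stationarity FAILS
Primal feasibility (all g_i <= 0): OK
Dual feasibility (all lambda_i >= 0): OK
Complementary slackness (lambda_i * g_i(x) = 0 for all i): OK

Verdict: the first failing condition is stationarity -> stat.

stat
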